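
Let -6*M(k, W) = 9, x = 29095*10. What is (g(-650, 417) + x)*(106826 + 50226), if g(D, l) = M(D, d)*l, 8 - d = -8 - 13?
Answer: 45596043374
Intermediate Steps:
d = 29 (d = 8 - (-8 - 13) = 8 - 1*(-21) = 8 + 21 = 29)
x = 290950
M(k, W) = -3/2 (M(k, W) = -⅙*9 = -3/2)
g(D, l) = -3*l/2
(g(-650, 417) + x)*(106826 + 50226) = (-3/2*417 + 290950)*(106826 + 50226) = (-1251/2 + 290950)*157052 = (580649/2)*157052 = 45596043374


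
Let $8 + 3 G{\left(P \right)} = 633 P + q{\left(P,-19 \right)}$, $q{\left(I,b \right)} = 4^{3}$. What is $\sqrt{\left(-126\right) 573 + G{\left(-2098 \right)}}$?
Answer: $\frac{2 i \sqrt{1158429}}{3} \approx 717.54 i$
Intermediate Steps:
$q{\left(I,b \right)} = 64$
$G{\left(P \right)} = \frac{56}{3} + 211 P$ ($G{\left(P \right)} = - \frac{8}{3} + \frac{633 P + 64}{3} = - \frac{8}{3} + \frac{64 + 633 P}{3} = - \frac{8}{3} + \left(\frac{64}{3} + 211 P\right) = \frac{56}{3} + 211 P$)
$\sqrt{\left(-126\right) 573 + G{\left(-2098 \right)}} = \sqrt{\left(-126\right) 573 + \left(\frac{56}{3} + 211 \left(-2098\right)\right)} = \sqrt{-72198 + \left(\frac{56}{3} - 442678\right)} = \sqrt{-72198 - \frac{1327978}{3}} = \sqrt{- \frac{1544572}{3}} = \frac{2 i \sqrt{1158429}}{3}$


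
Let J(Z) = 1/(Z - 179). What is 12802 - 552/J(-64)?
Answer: 146938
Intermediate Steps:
J(Z) = 1/(-179 + Z)
12802 - 552/J(-64) = 12802 - 552/(1/(-179 - 64)) = 12802 - 552/(1/(-243)) = 12802 - 552/(-1/243) = 12802 - 552*(-243) = 12802 - 1*(-134136) = 12802 + 134136 = 146938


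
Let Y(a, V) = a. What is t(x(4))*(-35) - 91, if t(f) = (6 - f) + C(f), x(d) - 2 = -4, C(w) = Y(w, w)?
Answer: -301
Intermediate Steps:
C(w) = w
x(d) = -2 (x(d) = 2 - 4 = -2)
t(f) = 6 (t(f) = (6 - f) + f = 6)
t(x(4))*(-35) - 91 = 6*(-35) - 91 = -210 - 91 = -301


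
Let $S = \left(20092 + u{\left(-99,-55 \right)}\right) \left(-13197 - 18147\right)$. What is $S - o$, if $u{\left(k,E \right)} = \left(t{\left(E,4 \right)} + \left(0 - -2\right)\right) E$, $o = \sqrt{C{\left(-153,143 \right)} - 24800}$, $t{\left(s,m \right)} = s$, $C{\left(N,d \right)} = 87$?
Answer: $-721131408 - i \sqrt{24713} \approx -7.2113 \cdot 10^{8} - 157.2 i$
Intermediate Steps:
$o = i \sqrt{24713}$ ($o = \sqrt{87 - 24800} = \sqrt{-24713} = i \sqrt{24713} \approx 157.2 i$)
$u{\left(k,E \right)} = E \left(2 + E\right)$ ($u{\left(k,E \right)} = \left(E + \left(0 - -2\right)\right) E = \left(E + \left(0 + 2\right)\right) E = \left(E + 2\right) E = \left(2 + E\right) E = E \left(2 + E\right)$)
$S = -721131408$ ($S = \left(20092 - 55 \left(2 - 55\right)\right) \left(-13197 - 18147\right) = \left(20092 - -2915\right) \left(-31344\right) = \left(20092 + 2915\right) \left(-31344\right) = 23007 \left(-31344\right) = -721131408$)
$S - o = -721131408 - i \sqrt{24713}$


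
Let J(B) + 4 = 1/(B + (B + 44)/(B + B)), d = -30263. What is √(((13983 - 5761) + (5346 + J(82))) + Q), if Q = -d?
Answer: √2018819829697/6787 ≈ 209.35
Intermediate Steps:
J(B) = -4 + 1/(B + (44 + B)/(2*B)) (J(B) = -4 + 1/(B + (B + 44)/(B + B)) = -4 + 1/(B + (44 + B)/((2*B))) = -4 + 1/(B + (44 + B)*(1/(2*B))) = -4 + 1/(B + (44 + B)/(2*B)))
Q = 30263 (Q = -1*(-30263) = 30263)
√(((13983 - 5761) + (5346 + J(82))) + Q) = √(((13983 - 5761) + (5346 + 2*(-88 - 1*82 - 4*82²)/(44 + 82 + 2*82²))) + 30263) = √((8222 + (5346 + 2*(-88 - 82 - 4*6724)/(44 + 82 + 2*6724))) + 30263) = √((8222 + (5346 + 2*(-88 - 82 - 26896)/(44 + 82 + 13448))) + 30263) = √((8222 + (5346 + 2*(-27066)/13574)) + 30263) = √((8222 + (5346 + 2*(1/13574)*(-27066))) + 30263) = √((8222 + (5346 - 27066/6787)) + 30263) = √((8222 + 36256236/6787) + 30263) = √(92058950/6787 + 30263) = √(297453931/6787) = √2018819829697/6787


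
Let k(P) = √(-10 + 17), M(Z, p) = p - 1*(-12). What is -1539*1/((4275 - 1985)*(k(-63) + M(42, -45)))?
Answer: 50787/2477780 + 1539*√7/2477780 ≈ 0.022140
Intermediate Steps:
M(Z, p) = 12 + p (M(Z, p) = p + 12 = 12 + p)
k(P) = √7
-1539*1/((4275 - 1985)*(k(-63) + M(42, -45))) = -1539*1/((4275 - 1985)*(√7 + (12 - 45))) = -1539*1/(2290*(√7 - 33)) = -1539*1/(2290*(-33 + √7)) = -1539/(-75570 + 2290*√7)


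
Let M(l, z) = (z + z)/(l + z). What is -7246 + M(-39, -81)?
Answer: -144893/20 ≈ -7244.6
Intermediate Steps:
M(l, z) = 2*z/(l + z) (M(l, z) = (2*z)/(l + z) = 2*z/(l + z))
-7246 + M(-39, -81) = -7246 + 2*(-81)/(-39 - 81) = -7246 + 2*(-81)/(-120) = -7246 + 2*(-81)*(-1/120) = -7246 + 27/20 = -144893/20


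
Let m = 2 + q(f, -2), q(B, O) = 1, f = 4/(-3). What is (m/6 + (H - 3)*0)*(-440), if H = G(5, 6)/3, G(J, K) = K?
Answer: -220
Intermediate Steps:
f = -4/3 (f = 4*(-⅓) = -4/3 ≈ -1.3333)
H = 2 (H = 6/3 = 6*(⅓) = 2)
m = 3 (m = 2 + 1 = 3)
(m/6 + (H - 3)*0)*(-440) = (3/6 + (2 - 3)*0)*(-440) = (3*(⅙) - 1*0)*(-440) = (½ + 0)*(-440) = (½)*(-440) = -220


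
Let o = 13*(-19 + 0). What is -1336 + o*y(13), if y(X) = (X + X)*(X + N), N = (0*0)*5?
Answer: -84822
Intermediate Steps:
o = -247 (o = 13*(-19) = -247)
N = 0 (N = 0*5 = 0)
y(X) = 2*X² (y(X) = (X + X)*(X + 0) = (2*X)*X = 2*X²)
-1336 + o*y(13) = -1336 - 494*13² = -1336 - 494*169 = -1336 - 247*338 = -1336 - 83486 = -84822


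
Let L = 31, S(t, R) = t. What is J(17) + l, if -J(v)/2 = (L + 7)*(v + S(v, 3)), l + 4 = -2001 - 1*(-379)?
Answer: -4210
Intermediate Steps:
l = -1626 (l = -4 + (-2001 - 1*(-379)) = -4 + (-2001 + 379) = -4 - 1622 = -1626)
J(v) = -152*v (J(v) = -2*(31 + 7)*(v + v) = -76*2*v = -152*v)
J(17) + l = -152*17 - 1626 = -2584 - 1626 = -4210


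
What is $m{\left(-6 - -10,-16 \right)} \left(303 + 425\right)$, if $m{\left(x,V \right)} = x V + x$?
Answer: $-43680$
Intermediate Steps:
$m{\left(x,V \right)} = x + V x$ ($m{\left(x,V \right)} = V x + x = x + V x$)
$m{\left(-6 - -10,-16 \right)} \left(303 + 425\right) = \left(-6 - -10\right) \left(1 - 16\right) \left(303 + 425\right) = \left(-6 + 10\right) \left(-15\right) 728 = 4 \left(-15\right) 728 = \left(-60\right) 728 = -43680$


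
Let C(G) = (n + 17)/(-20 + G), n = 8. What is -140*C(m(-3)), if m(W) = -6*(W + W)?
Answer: -875/4 ≈ -218.75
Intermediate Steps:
m(W) = -12*W
C(G) = 25/(-20 + G) (C(G) = (8 + 17)/(-20 + G) = 25/(-20 + G))
-140*C(m(-3)) = -3500/(-20 - 12*(-3)) = -3500/(-20 + 36) = -3500/16 = -140*25/16 = -875/4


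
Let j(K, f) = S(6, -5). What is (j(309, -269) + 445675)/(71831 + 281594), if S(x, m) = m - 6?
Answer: 445664/353425 ≈ 1.2610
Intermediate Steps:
S(x, m) = -6 + m
j(K, f) = -11 (j(K, f) = -6 - 5 = -11)
(j(309, -269) + 445675)/(71831 + 281594) = (-11 + 445675)/(71831 + 281594) = 445664/353425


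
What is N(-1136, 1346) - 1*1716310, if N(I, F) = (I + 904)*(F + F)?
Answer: -2340854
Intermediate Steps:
N(I, F) = 2*F*(904 + I) (N(I, F) = (904 + I)*(2*F) = 2*F*(904 + I))
N(-1136, 1346) - 1*1716310 = 2*1346*(904 - 1136) - 1*1716310 = 2*1346*(-232) - 1716310 = -624544 - 1716310 = -2340854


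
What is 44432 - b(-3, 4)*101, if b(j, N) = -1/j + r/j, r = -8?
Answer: 44129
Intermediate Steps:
b(j, N) = -9/j (b(j, N) = -1/j - 8/j = -9/j)
44432 - b(-3, 4)*101 = 44432 - (-9/(-3))*101 = 44432 - (-9*(-⅓))*101 = 44432 - 3*101 = 44432 - 1*303 = 44432 - 303 = 44129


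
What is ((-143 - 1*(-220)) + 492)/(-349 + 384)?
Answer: 569/35 ≈ 16.257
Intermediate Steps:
((-143 - 1*(-220)) + 492)/(-349 + 384) = ((-143 + 220) + 492)/35 = (77 + 492)*(1/35) = 569*(1/35) = 569/35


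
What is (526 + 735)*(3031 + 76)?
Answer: 3917927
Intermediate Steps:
(526 + 735)*(3031 + 76) = 1261*3107 = 3917927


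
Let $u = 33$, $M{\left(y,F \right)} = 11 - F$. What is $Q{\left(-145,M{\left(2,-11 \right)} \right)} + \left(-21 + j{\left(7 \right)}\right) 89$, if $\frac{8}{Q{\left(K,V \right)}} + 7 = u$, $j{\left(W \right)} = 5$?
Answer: $- \frac{18508}{13} \approx -1423.7$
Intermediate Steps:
$Q{\left(K,V \right)} = \frac{4}{13}$ ($Q{\left(K,V \right)} = \frac{8}{-7 + 33} = \frac{8}{26} = 8 \cdot \frac{1}{26} = \frac{4}{13}$)
$Q{\left(-145,M{\left(2,-11 \right)} \right)} + \left(-21 + j{\left(7 \right)}\right) 89 = \frac{4}{13} + \left(-21 + 5\right) 89 = \frac{4}{13} - 1424 = - \frac{18508}{13}$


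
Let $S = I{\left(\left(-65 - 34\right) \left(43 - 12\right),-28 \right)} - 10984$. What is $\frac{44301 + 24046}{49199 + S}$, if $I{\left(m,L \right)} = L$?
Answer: $\frac{68347}{38187} \approx 1.7898$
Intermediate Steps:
$S = -11012$ ($S = -28 - 10984 = -11012$)
$\frac{44301 + 24046}{49199 + S} = \frac{44301 + 24046}{49199 - 11012} = \frac{68347}{38187}$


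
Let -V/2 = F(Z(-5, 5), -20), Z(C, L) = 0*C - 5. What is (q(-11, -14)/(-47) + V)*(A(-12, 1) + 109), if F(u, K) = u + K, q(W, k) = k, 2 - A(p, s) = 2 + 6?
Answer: 243492/47 ≈ 5180.7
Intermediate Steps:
A(p, s) = -6 (A(p, s) = 2 - (2 + 6) = 2 - 1*8 = 2 - 8 = -6)
Z(C, L) = -5 (Z(C, L) = 0 - 5 = -5)
F(u, K) = K + u
V = 50 (V = -2*(-20 - 5) = -2*(-25) = 50)
(q(-11, -14)/(-47) + V)*(A(-12, 1) + 109) = (-14/(-47) + 50)*(-6 + 109) = (-14*(-1/47) + 50)*103 = (14/47 + 50)*103 = (2364/47)*103 = 243492/47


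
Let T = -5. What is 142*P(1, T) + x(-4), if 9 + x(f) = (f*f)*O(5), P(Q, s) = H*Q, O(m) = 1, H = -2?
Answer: -277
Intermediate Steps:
P(Q, s) = -2*Q
x(f) = -9 + f**2 (x(f) = -9 + (f*f)*1 = -9 + f**2*1 = -9 + f**2)
142*P(1, T) + x(-4) = 142*(-2*1) + (-9 + (-4)**2) = 142*(-2) + (-9 + 16) = -284 + 7 = -277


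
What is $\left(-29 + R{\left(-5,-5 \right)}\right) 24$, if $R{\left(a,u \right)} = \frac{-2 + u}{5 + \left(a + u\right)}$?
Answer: $- \frac{3312}{5} \approx -662.4$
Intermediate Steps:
$R{\left(a,u \right)} = \frac{-2 + u}{5 + a + u}$
$\left(-29 + R{\left(-5,-5 \right)}\right) 24 = \left(-29 + \frac{-2 - 5}{5 - 5 - 5}\right) 24 = \left(-29 + \frac{1}{-5} \left(-7\right)\right) 24 = \left(-29 - - \frac{7}{5}\right) 24 = \left(-29 + \frac{7}{5}\right) 24 = \left(- \frac{138}{5}\right) 24 = - \frac{3312}{5}$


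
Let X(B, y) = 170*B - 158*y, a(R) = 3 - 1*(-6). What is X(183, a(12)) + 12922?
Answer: 42610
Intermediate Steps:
a(R) = 9 (a(R) = 3 + 6 = 9)
X(B, y) = -158*y + 170*B
X(183, a(12)) + 12922 = (-158*9 + 170*183) + 12922 = (-1422 + 31110) + 12922 = 29688 + 12922 = 42610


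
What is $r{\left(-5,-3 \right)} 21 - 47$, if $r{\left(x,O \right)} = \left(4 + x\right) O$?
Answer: $16$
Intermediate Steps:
$r{\left(x,O \right)} = O \left(4 + x\right)$
$r{\left(-5,-3 \right)} 21 - 47 = - 3 \left(4 - 5\right) 21 - 47 = \left(-3\right) \left(-1\right) 21 - 47 = 3 \cdot 21 - 47 = 63 - 47 = 16$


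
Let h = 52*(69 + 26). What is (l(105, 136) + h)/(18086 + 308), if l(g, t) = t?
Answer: 2538/9197 ≈ 0.27596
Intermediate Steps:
h = 4940 (h = 52*95 = 4940)
(l(105, 136) + h)/(18086 + 308) = (136 + 4940)/(18086 + 308) = 5076/18394 = 5076*(1/18394) = 2538/9197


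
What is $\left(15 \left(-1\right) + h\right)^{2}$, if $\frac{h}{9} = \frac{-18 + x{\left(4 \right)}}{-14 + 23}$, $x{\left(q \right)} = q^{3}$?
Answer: $961$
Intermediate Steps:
$h = 46$ ($h = 9 \frac{-18 + 4^{3}}{-14 + 23} = 9 \frac{-18 + 64}{9} = 9 \cdot 46 \cdot \frac{1}{9} = 9 \cdot \frac{46}{9} = 46$)
$\left(15 \left(-1\right) + h\right)^{2} = \left(15 \left(-1\right) + 46\right)^{2} = \left(-15 + 46\right)^{2} = 31^{2} = 961$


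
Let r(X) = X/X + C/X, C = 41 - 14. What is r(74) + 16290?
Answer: 1205561/74 ≈ 16291.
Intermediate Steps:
C = 27
r(X) = 1 + 27/X (r(X) = X/X + 27/X = 1 + 27/X)
r(74) + 16290 = (27 + 74)/74 + 16290 = (1/74)*101 + 16290 = 101/74 + 16290 = 1205561/74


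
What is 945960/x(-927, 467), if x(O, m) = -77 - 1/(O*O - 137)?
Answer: -54184084288/4410519 ≈ -12285.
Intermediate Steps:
x(O, m) = -77 - 1/(-137 + O²) (x(O, m) = -77 - 1/(O² - 137) = -77 - 1/(-137 + O²))
945960/x(-927, 467) = 945960/(((10548 - 77*(-927)²)/(-137 + (-927)²))) = 945960/(((10548 - 77*859329)/(-137 + 859329))) = 945960/(((10548 - 66168333)/859192)) = 945960/(((1/859192)*(-66157785))) = 945960/(-66157785/859192) = 945960*(-859192/66157785) = -54184084288/4410519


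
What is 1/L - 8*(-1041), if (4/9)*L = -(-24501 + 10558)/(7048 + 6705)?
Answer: 1045110748/125487 ≈ 8328.4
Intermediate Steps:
L = 125487/55012 (L = 9*(-(-24501 + 10558)/(7048 + 6705))/4 = 9*(-(-13943)/13753)/4 = 9*(-1*(-13943/13753))/4 = (9/4)*(13943/13753) = 125487/55012 ≈ 2.2811)
1/L - 8*(-1041) = 1/(125487/55012) - 8*(-1041) = 55012/125487 - 1*(-8328) = 55012/125487 + 8328 = 1045110748/125487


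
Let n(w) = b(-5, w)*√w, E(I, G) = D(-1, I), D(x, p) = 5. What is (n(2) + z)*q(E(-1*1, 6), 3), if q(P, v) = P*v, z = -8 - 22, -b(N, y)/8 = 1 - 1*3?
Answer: -450 + 240*√2 ≈ -110.59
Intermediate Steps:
b(N, y) = 16 (b(N, y) = -8*(1 - 1*3) = -8*(1 - 3) = -8*(-2) = 16)
E(I, G) = 5
n(w) = 16*√w
z = -30
(n(2) + z)*q(E(-1*1, 6), 3) = (16*√2 - 30)*(5*3) = (-30 + 16*√2)*15 = -450 + 240*√2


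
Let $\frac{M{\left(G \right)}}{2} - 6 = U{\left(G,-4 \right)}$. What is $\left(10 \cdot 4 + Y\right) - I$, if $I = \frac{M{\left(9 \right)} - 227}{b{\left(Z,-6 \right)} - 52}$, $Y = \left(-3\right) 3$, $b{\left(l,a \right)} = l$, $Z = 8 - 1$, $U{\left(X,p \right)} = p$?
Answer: $\frac{1172}{45} \approx 26.044$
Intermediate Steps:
$Z = 7$ ($Z = 8 - 1 = 7$)
$M{\left(G \right)} = 4$ ($M{\left(G \right)} = 12 + 2 \left(-4\right) = 12 - 8 = 4$)
$Y = -9$
$I = \frac{223}{45}$ ($I = \frac{4 - 227}{7 - 52} = - \frac{223}{-45} = \left(-223\right) \left(- \frac{1}{45}\right) = \frac{223}{45} \approx 4.9556$)
$\left(10 \cdot 4 + Y\right) - I = \left(10 \cdot 4 - 9\right) - \frac{223}{45} = \left(40 - 9\right) - \frac{223}{45} = 31 - \frac{223}{45} = \frac{1172}{45}$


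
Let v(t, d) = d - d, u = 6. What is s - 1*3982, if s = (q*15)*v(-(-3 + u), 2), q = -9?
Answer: -3982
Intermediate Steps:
v(t, d) = 0
s = 0 (s = -9*15*0 = -135*0 = 0)
s - 1*3982 = 0 - 1*3982 = 0 - 3982 = -3982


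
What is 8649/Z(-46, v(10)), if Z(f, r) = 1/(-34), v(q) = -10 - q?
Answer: -294066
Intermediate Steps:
Z(f, r) = -1/34
8649/Z(-46, v(10)) = 8649/(-1/34) = 8649*(-34) = -294066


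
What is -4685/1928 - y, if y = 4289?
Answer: -8273877/1928 ≈ -4291.4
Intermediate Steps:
-4685/1928 - y = -4685/1928 - 1*4289 = -4685*1/1928 - 4289 = -4685/1928 - 4289 = -8273877/1928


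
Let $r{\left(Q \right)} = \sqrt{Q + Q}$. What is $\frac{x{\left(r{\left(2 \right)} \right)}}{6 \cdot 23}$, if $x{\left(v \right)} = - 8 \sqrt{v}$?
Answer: $- \frac{4 \sqrt{2}}{69} \approx -0.081983$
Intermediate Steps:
$r{\left(Q \right)} = \sqrt{2} \sqrt{Q}$ ($r{\left(Q \right)} = \sqrt{2 Q} = \sqrt{2} \sqrt{Q}$)
$\frac{x{\left(r{\left(2 \right)} \right)}}{6 \cdot 23} = \frac{\left(-8\right) \sqrt{\sqrt{2} \sqrt{2}}}{6 \cdot 23} = \frac{\left(-8\right) \sqrt{2}}{138} = - 8 \sqrt{2} \cdot \frac{1}{138} = - \frac{4 \sqrt{2}}{69}$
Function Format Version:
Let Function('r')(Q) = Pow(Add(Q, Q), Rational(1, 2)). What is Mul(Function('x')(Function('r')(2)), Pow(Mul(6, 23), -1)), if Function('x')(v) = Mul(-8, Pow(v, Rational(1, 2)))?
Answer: Mul(Rational(-4, 69), Pow(2, Rational(1, 2))) ≈ -0.081983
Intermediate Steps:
Function('r')(Q) = Mul(Pow(2, Rational(1, 2)), Pow(Q, Rational(1, 2))) (Function('r')(Q) = Pow(Mul(2, Q), Rational(1, 2)) = Mul(Pow(2, Rational(1, 2)), Pow(Q, Rational(1, 2))))
Mul(Function('x')(Function('r')(2)), Pow(Mul(6, 23), -1)) = Mul(Mul(-8, Pow(Mul(Pow(2, Rational(1, 2)), Pow(2, Rational(1, 2))), Rational(1, 2))), Pow(Mul(6, 23), -1)) = Mul(Mul(-8, Pow(2, Rational(1, 2))), Pow(138, -1)) = Mul(Mul(-8, Pow(2, Rational(1, 2))), Rational(1, 138)) = Mul(Rational(-4, 69), Pow(2, Rational(1, 2)))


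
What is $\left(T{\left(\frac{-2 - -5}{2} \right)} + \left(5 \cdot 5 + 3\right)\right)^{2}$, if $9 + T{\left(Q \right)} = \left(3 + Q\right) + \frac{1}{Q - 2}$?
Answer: $\frac{1849}{4} \approx 462.25$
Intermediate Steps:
$T{\left(Q \right)} = -6 + Q + \frac{1}{-2 + Q}$ ($T{\left(Q \right)} = -9 + \left(\left(3 + Q\right) + \frac{1}{Q - 2}\right) = -9 + \left(\left(3 + Q\right) + \frac{1}{-2 + Q}\right) = -9 + \left(3 + Q + \frac{1}{-2 + Q}\right) = -6 + Q + \frac{1}{-2 + Q}$)
$\left(T{\left(\frac{-2 - -5}{2} \right)} + \left(5 \cdot 5 + 3\right)\right)^{2} = \left(\frac{13 + \left(\frac{-2 - -5}{2}\right)^{2} - 8 \frac{-2 - -5}{2}}{-2 + \frac{-2 - -5}{2}} + \left(5 \cdot 5 + 3\right)\right)^{2} = \left(\frac{13 + \left(\left(-2 + 5\right) \frac{1}{2}\right)^{2} - 8 \left(-2 + 5\right) \frac{1}{2}}{-2 + \left(-2 + 5\right) \frac{1}{2}} + \left(25 + 3\right)\right)^{2} = \left(\frac{13 + \left(3 \cdot \frac{1}{2}\right)^{2} - 8 \cdot 3 \cdot \frac{1}{2}}{-2 + 3 \cdot \frac{1}{2}} + 28\right)^{2} = \left(\frac{13 + \left(\frac{3}{2}\right)^{2} - 12}{-2 + \frac{3}{2}} + 28\right)^{2} = \left(\frac{13 + \frac{9}{4} - 12}{- \frac{1}{2}} + 28\right)^{2} = \left(\left(-2\right) \frac{13}{4} + 28\right)^{2} = \left(- \frac{13}{2} + 28\right)^{2} = \left(\frac{43}{2}\right)^{2} = \frac{1849}{4}$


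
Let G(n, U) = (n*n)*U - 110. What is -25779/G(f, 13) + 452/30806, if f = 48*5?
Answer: -227869997/11532072070 ≈ -0.019760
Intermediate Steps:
f = 240
G(n, U) = -110 + U*n² (G(n, U) = n²*U - 110 = U*n² - 110 = -110 + U*n²)
-25779/G(f, 13) + 452/30806 = -25779/(-110 + 13*240²) + 452/30806 = -25779/(-110 + 13*57600) + 452*(1/30806) = -25779/(-110 + 748800) + 226/15403 = -25779/748690 + 226/15403 = -227869997/11532072070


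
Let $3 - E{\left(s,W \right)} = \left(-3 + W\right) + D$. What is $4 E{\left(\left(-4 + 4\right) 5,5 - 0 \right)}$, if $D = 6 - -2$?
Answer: $-28$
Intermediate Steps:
$D = 8$ ($D = 6 + 2 = 8$)
$E{\left(s,W \right)} = -2 - W$ ($E{\left(s,W \right)} = 3 - \left(\left(-3 + W\right) + 8\right) = 3 - \left(5 + W\right) = -2 - W$)
$4 E{\left(\left(-4 + 4\right) 5,5 - 0 \right)} = 4 \left(-2 - \left(5 - 0\right)\right) = 4 \left(-2 - \left(5 + 0\right)\right) = 4 \left(-2 - 5\right) = 4 \left(-7\right) = -28$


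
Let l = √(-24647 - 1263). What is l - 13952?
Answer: -13952 + I*√25910 ≈ -13952.0 + 160.97*I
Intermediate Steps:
l = I*√25910 (l = √(-25910) = I*√25910 ≈ 160.97*I)
l - 13952 = I*√25910 - 13952 = -13952 + I*√25910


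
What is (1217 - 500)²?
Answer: 514089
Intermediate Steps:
(1217 - 500)² = 717² = 514089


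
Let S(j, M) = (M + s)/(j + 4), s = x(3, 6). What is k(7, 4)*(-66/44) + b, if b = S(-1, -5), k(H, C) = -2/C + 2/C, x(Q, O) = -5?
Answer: -10/3 ≈ -3.3333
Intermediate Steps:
k(H, C) = 0
s = -5
S(j, M) = (-5 + M)/(4 + j) (S(j, M) = (M - 5)/(j + 4) = (-5 + M)/(4 + j))
b = -10/3 (b = (-5 - 5)/(4 - 1) = -10/3 ≈ -3.3333)
k(7, 4)*(-66/44) + b = 0*(-66/44) - 10/3 = 0*(-66*1/44) - 10/3 = 0*(-3/2) - 10/3 = 0 - 10/3 = -10/3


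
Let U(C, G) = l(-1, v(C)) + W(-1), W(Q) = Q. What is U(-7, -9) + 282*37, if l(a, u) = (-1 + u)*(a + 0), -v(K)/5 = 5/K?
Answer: 73013/7 ≈ 10430.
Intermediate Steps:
v(K) = -25/K
l(a, u) = a*(-1 + u) (l(a, u) = (-1 + u)*a = a*(-1 + u))
U(C, G) = 25/C (U(C, G) = -(-1 - 25/C) - 1 = (1 + 25/C) - 1 = 25/C)
U(-7, -9) + 282*37 = 25/(-7) + 282*37 = 25*(-⅐) + 10434 = -25/7 + 10434 = 73013/7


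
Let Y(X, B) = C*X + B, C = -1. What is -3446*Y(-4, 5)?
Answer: -31014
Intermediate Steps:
Y(X, B) = B - X (Y(X, B) = -X + B = B - X)
-3446*Y(-4, 5) = -3446*(5 - 1*(-4)) = -3446*(5 + 4) = -3446*9 = -31014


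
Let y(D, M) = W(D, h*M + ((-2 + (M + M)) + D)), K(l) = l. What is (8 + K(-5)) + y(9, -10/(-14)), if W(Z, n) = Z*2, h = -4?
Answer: 21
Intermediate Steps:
W(Z, n) = 2*Z
y(D, M) = 2*D
(8 + K(-5)) + y(9, -10/(-14)) = (8 - 5) + 2*9 = 3 + 18 = 21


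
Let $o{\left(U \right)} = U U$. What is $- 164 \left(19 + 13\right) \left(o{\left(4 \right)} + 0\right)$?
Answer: $-83968$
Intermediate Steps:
$o{\left(U \right)} = U^{2}$
$- 164 \left(19 + 13\right) \left(o{\left(4 \right)} + 0\right) = - 164 \left(19 + 13\right) \left(4^{2} + 0\right) = - 164 \cdot 32 \left(16 + 0\right) = - 164 \cdot 32 \cdot 16 = \left(-164\right) 512 = -83968$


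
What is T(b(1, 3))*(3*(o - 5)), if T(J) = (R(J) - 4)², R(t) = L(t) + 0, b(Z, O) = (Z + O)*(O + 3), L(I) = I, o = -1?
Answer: -7200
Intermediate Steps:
b(Z, O) = (3 + O)*(O + Z) (b(Z, O) = (O + Z)*(3 + O) = (3 + O)*(O + Z))
R(t) = t (R(t) = t + 0 = t)
T(J) = (-4 + J)² (T(J) = (J - 4)² = (-4 + J)²)
T(b(1, 3))*(3*(o - 5)) = (-4 + (3² + 3*3 + 3*1 + 3*1))²*(3*(-1 - 5)) = (-4 + (9 + 9 + 3 + 3))²*(3*(-6)) = (-4 + 24)²*(-18) = 20²*(-18) = 400*(-18) = -7200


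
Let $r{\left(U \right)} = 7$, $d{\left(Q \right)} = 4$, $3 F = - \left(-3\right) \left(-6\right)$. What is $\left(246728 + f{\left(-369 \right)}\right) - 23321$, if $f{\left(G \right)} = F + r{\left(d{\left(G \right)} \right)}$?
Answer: $223408$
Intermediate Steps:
$F = -6$ ($F = \frac{\left(-1\right) \left(\left(-3\right) \left(-6\right)\right)}{3} = \frac{\left(-1\right) 18}{3} = \frac{1}{3} \left(-18\right) = -6$)
$f{\left(G \right)} = 1$ ($f{\left(G \right)} = -6 + 7 = 1$)
$\left(246728 + f{\left(-369 \right)}\right) - 23321 = \left(246728 + 1\right) - 23321 = 246729 - 23321 = 223408$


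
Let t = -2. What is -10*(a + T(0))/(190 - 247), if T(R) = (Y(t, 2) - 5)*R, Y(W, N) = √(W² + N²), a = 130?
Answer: 1300/57 ≈ 22.807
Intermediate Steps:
Y(W, N) = √(N² + W²)
T(R) = R*(-5 + 2*√2) (T(R) = (√(2² + (-2)²) - 5)*R = (√(4 + 4) - 5)*R = (√8 - 5)*R = (2*√2 - 5)*R = (-5 + 2*√2)*R = R*(-5 + 2*√2))
-10*(a + T(0))/(190 - 247) = -10*(130 + 0*(-5 + 2*√2))/(190 - 247) = -10*(130 + 0)/(-57) = -1300*(-1)/57 = -10*(-130/57) = 1300/57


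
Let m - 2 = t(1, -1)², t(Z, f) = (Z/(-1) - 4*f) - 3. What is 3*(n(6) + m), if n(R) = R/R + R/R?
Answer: 12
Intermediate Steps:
t(Z, f) = -3 - Z - 4*f (t(Z, f) = (-Z - 4*f) - 3 = -3 - Z - 4*f)
n(R) = 2 (n(R) = 1 + 1 = 2)
m = 2 (m = 2 + (-3 - 1*1 - 4*(-1))² = 2 + (-3 - 1 + 4)² = 2 + 0² = 2 + 0 = 2)
3*(n(6) + m) = 3*(2 + 2) = 3*4 = 12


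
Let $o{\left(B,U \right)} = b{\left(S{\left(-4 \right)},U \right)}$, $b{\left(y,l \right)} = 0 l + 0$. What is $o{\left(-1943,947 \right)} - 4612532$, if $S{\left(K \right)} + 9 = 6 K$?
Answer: $-4612532$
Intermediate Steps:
$S{\left(K \right)} = -9 + 6 K$
$b{\left(y,l \right)} = 0$ ($b{\left(y,l \right)} = 0 + 0 = 0$)
$o{\left(B,U \right)} = 0$
$o{\left(-1943,947 \right)} - 4612532 = 0 - 4612532 = -4612532$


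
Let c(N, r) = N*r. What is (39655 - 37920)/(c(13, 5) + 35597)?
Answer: 1735/35662 ≈ 0.048651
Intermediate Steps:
(39655 - 37920)/(c(13, 5) + 35597) = (39655 - 37920)/(13*5 + 35597) = 1735/(65 + 35597) = 1735/35662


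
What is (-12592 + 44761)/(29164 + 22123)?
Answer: 32169/51287 ≈ 0.62724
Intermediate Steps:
(-12592 + 44761)/(29164 + 22123) = 32169/51287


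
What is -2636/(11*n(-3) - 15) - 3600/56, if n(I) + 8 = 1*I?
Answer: -10687/238 ≈ -44.903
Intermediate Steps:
n(I) = -8 + I (n(I) = -8 + 1*I = -8 + I)
-2636/(11*n(-3) - 15) - 3600/56 = -2636/(11*(-8 - 3) - 15) - 3600/56 = -2636/(11*(-11) - 15) - 3600*1/56 = -2636/(-121 - 15) - 450/7 = -2636/(-136) - 450/7 = -2636*(-1/136) - 450/7 = 659/34 - 450/7 = -10687/238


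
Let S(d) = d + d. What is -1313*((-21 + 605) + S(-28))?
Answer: -693264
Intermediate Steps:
S(d) = 2*d
-1313*((-21 + 605) + S(-28)) = -1313*((-21 + 605) + 2*(-28)) = -1313*(584 - 56) = -1313*528 = -693264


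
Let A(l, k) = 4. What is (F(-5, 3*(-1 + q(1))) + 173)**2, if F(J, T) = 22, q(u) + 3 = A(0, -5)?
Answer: 38025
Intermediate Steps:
q(u) = 1 (q(u) = -3 + 4 = 1)
(F(-5, 3*(-1 + q(1))) + 173)**2 = (22 + 173)**2 = 195**2 = 38025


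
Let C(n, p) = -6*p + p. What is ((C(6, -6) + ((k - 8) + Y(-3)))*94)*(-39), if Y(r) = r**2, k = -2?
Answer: -106314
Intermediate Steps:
C(n, p) = -5*p
((C(6, -6) + ((k - 8) + Y(-3)))*94)*(-39) = ((-5*(-6) + ((-2 - 8) + (-3)**2))*94)*(-39) = ((30 + (-10 + 9))*94)*(-39) = ((30 - 1)*94)*(-39) = (29*94)*(-39) = 2726*(-39) = -106314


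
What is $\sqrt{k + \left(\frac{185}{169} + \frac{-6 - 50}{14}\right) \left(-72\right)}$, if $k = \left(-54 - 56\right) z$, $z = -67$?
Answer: $\frac{\sqrt{1280882}}{13} \approx 87.058$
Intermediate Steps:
$k = 7370$ ($k = \left(-54 - 56\right) \left(-67\right) = \left(-110\right) \left(-67\right) = 7370$)
$\sqrt{k + \left(\frac{185}{169} + \frac{-6 - 50}{14}\right) \left(-72\right)} = \sqrt{7370 + \left(\frac{185}{169} + \frac{-6 - 50}{14}\right) \left(-72\right)} = \sqrt{7370 + \left(185 \cdot \frac{1}{169} - 4\right) \left(-72\right)} = \sqrt{7370 + \left(\frac{185}{169} - 4\right) \left(-72\right)} = \sqrt{7370 - - \frac{35352}{169}} = \sqrt{7370 + \frac{35352}{169}} = \sqrt{\frac{1280882}{169}} = \frac{\sqrt{1280882}}{13}$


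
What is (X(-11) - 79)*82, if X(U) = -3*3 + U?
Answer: -8118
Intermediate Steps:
X(U) = -9 + U
(X(-11) - 79)*82 = ((-9 - 11) - 79)*82 = (-20 - 79)*82 = -99*82 = -8118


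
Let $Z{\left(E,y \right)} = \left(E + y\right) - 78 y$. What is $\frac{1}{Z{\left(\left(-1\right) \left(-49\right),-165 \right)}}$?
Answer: $\frac{1}{12754} \approx 7.8407 \cdot 10^{-5}$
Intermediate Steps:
$Z{\left(E,y \right)} = E - 77 y$
$\frac{1}{Z{\left(\left(-1\right) \left(-49\right),-165 \right)}} = \frac{1}{\left(-1\right) \left(-49\right) - -12705} = \frac{1}{49 + 12705} = \frac{1}{12754}$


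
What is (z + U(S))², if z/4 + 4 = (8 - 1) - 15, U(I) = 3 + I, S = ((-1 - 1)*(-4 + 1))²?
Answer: 81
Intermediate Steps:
S = 36 (S = (-2*(-3))² = 6² = 36)
z = -48 (z = -16 + 4*((8 - 1) - 15) = -16 + 4*(7 - 15) = -16 + 4*(-8) = -16 - 32 = -48)
(z + U(S))² = (-48 + (3 + 36))² = (-48 + 39)² = (-9)² = 81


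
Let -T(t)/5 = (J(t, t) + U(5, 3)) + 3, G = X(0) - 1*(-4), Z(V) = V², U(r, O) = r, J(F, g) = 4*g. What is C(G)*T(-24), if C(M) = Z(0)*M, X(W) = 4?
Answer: 0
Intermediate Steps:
G = 8 (G = 4 - 1*(-4) = 4 + 4 = 8)
T(t) = -40 - 20*t (T(t) = -5*((4*t + 5) + 3) = -5*((5 + 4*t) + 3) = -5*(8 + 4*t) = -40 - 20*t)
C(M) = 0 (C(M) = 0²*M = 0*M = 0)
C(G)*T(-24) = 0*(-40 - 20*(-24)) = 0*(-40 + 480) = 0*440 = 0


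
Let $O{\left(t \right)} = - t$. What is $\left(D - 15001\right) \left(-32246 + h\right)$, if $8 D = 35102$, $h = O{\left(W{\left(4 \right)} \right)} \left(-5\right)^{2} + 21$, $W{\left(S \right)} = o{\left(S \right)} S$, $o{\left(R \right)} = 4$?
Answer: $\frac{1385029125}{4} \approx 3.4626 \cdot 10^{8}$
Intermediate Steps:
$W{\left(S \right)} = 4 S$
$h = -379$ ($h = - 4 \cdot 4 \left(-5\right)^{2} + 21 = \left(-1\right) 16 \cdot 25 + 21 = \left(-16\right) 25 + 21 = -400 + 21 = -379$)
$D = \frac{17551}{4}$ ($D = \frac{1}{8} \cdot 35102 = \frac{17551}{4} \approx 4387.8$)
$\left(D - 15001\right) \left(-32246 + h\right) = \left(\frac{17551}{4} - 15001\right) \left(-32246 - 379\right) = \left(- \frac{42453}{4}\right) \left(-32625\right) = \frac{1385029125}{4}$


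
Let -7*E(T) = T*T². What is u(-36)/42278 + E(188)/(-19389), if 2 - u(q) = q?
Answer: 140464300145/2869048497 ≈ 48.958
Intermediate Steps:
u(q) = 2 - q
E(T) = -T³/7 (E(T) = -T*T²/7 = -T³/7)
u(-36)/42278 + E(188)/(-19389) = (2 - 1*(-36))/42278 - ⅐*188³/(-19389) = (2 + 36)*(1/42278) - ⅐*6644672*(-1/19389) = 38*(1/42278) - 6644672/7*(-1/19389) = 19/21139 + 6644672/135723 = 140464300145/2869048497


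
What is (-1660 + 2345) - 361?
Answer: 324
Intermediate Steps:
(-1660 + 2345) - 361 = 685 - 361 = 324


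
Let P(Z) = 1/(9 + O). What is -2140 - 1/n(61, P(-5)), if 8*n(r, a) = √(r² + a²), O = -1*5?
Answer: -2140 - 32*√59537/59537 ≈ -2140.1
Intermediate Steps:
O = -5
P(Z) = ¼ (P(Z) = 1/(9 - 5) = 1/4 = ¼)
n(r, a) = √(a² + r²)/8 (n(r, a) = √(r² + a²)/8 = √(a² + r²)/8)
-2140 - 1/n(61, P(-5)) = -2140 - 1/(√((¼)² + 61²)/8) = -2140 - 1/(√(1/16 + 3721)/8) = -2140 - 1/(√(59537/16)/8) = -2140 - 1/((√59537/4)/8) = -2140 - 1/(√59537/32) = -2140 - 32*√59537/59537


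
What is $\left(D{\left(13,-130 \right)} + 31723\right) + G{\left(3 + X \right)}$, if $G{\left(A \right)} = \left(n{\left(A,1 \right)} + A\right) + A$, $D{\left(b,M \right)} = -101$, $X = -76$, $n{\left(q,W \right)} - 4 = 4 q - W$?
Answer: $31187$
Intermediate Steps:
$n{\left(q,W \right)} = 4 - W + 4 q$ ($n{\left(q,W \right)} = 4 - \left(W - 4 q\right) = 4 - W + 4 q$)
$G{\left(A \right)} = 3 + 6 A$ ($G{\left(A \right)} = \left(\left(4 - 1 + 4 A\right) + A\right) + A = \left(\left(3 + 4 A\right) + A\right) + A = \left(3 + 5 A\right) + A = 3 + 6 A$)
$\left(D{\left(13,-130 \right)} + 31723\right) + G{\left(3 + X \right)} = \left(-101 + 31723\right) + \left(3 + 6 \left(3 - 76\right)\right) = 31622 + \left(3 + 6 \left(-73\right)\right) = 31622 + \left(3 - 438\right) = 31622 - 435 = 31187$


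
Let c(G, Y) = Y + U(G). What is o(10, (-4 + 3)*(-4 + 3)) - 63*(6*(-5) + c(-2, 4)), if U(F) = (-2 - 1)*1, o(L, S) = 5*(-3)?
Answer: 1812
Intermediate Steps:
o(L, S) = -15
U(F) = -3 (U(F) = -3*1 = -3)
c(G, Y) = -3 + Y (c(G, Y) = Y - 3 = -3 + Y)
o(10, (-4 + 3)*(-4 + 3)) - 63*(6*(-5) + c(-2, 4)) = -15 - 63*(6*(-5) + (-3 + 4)) = -15 - 63*(-30 + 1) = -15 - 63*(-29) = -15 + 1827 = 1812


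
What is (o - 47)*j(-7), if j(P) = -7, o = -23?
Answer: 490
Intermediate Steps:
(o - 47)*j(-7) = (-23 - 47)*(-7) = -70*(-7) = 490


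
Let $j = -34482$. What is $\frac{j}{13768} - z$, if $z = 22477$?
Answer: $- \frac{154748909}{6884} \approx -22480.0$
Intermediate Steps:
$\frac{j}{13768} - z = - \frac{34482}{13768} - 22477 = \left(-34482\right) \frac{1}{13768} - 22477 = - \frac{17241}{6884} - 22477 = - \frac{154748909}{6884}$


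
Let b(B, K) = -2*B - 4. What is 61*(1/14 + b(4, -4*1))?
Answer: -10187/14 ≈ -727.64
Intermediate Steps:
b(B, K) = -4 - 2*B
61*(1/14 + b(4, -4*1)) = 61*(1/14 + (-4 - 2*4)) = 61*(1/14 + (-4 - 8)) = 61*(1/14 - 12) = 61*(-167/14) = -10187/14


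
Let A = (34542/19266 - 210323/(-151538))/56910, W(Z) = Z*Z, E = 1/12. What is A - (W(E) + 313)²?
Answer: -246745093352258079437/2518492022242560 ≈ -97973.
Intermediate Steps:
E = 1/12 ≈ 0.083333
W(Z) = Z²
A = 81460601/1457460661020 (A = (34542*(1/19266) - 210323*(-1/151538))*(1/56910) = (303/169 + 210323/151538)*(1/56910) = (81460601/25609922)*(1/56910) = 81460601/1457460661020 ≈ 5.5892e-5)
A - (W(E) + 313)² = 81460601/1457460661020 - ((1/12)² + 313)² = 81460601/1457460661020 - (1/144 + 313)² = 81460601/1457460661020 - (45073/144)² = 81460601/1457460661020 - 1*2031575329/20736 = 81460601/1457460661020 - 2031575329/20736 = -246745093352258079437/2518492022242560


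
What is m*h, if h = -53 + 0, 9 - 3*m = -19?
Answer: -1484/3 ≈ -494.67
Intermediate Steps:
m = 28/3 (m = 3 - ⅓*(-19) = 3 + 19/3 = 28/3 ≈ 9.3333)
h = -53
m*h = (28/3)*(-53) = -1484/3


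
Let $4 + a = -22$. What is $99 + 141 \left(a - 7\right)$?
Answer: $-4554$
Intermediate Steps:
$a = -26$ ($a = -4 - 22 = -26$)
$99 + 141 \left(a - 7\right) = 99 + 141 \left(-26 - 7\right) = 99 + 141 \left(-33\right) = 99 - 4653 = -4554$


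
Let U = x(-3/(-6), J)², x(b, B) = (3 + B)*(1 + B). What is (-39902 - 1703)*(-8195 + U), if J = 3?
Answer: 316988495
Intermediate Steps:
x(b, B) = (1 + B)*(3 + B)
U = 576 (U = (3 + 3² + 4*3)² = (3 + 9 + 12)² = 24² = 576)
(-39902 - 1703)*(-8195 + U) = (-39902 - 1703)*(-8195 + 576) = -41605*(-7619) = 316988495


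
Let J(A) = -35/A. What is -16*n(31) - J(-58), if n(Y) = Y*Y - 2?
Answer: -889987/58 ≈ -15345.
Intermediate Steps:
n(Y) = -2 + Y² (n(Y) = Y² - 2 = -2 + Y²)
-16*n(31) - J(-58) = -16*(-2 + 31²) - (-35)/(-58) = -16*(-2 + 961) - (-35)*(-1)/58 = -16*959 - 1*35/58 = -15344 - 35/58 = -889987/58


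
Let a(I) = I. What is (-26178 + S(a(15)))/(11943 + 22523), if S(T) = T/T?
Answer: -26177/34466 ≈ -0.75950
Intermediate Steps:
S(T) = 1
(-26178 + S(a(15)))/(11943 + 22523) = (-26178 + 1)/(11943 + 22523) = -26177/34466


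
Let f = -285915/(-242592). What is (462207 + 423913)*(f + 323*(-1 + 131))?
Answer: 53730118252675/1444 ≈ 3.7209e+10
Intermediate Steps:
f = 13615/11552 (f = -285915*(-1/242592) = 13615/11552 ≈ 1.1786)
(462207 + 423913)*(f + 323*(-1 + 131)) = (462207 + 423913)*(13615/11552 + 323*(-1 + 131)) = 886120*(13615/11552 + 323*130) = 886120*(13615/11552 + 41990) = 886120*(485082095/11552) = 53730118252675/1444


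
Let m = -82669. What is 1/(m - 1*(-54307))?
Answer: -1/28362 ≈ -3.5258e-5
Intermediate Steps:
1/(m - 1*(-54307)) = 1/(-82669 - 1*(-54307)) = 1/(-82669 + 54307) = 1/(-28362) = -1/28362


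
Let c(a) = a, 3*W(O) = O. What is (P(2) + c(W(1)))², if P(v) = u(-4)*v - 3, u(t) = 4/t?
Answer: 196/9 ≈ 21.778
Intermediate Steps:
W(O) = O/3
P(v) = -3 - v (P(v) = (4/(-4))*v - 3 = (4*(-¼))*v - 3 = -v - 3 = -3 - v)
(P(2) + c(W(1)))² = ((-3 - 1*2) + (⅓)*1)² = ((-3 - 2) + ⅓)² = (-5 + ⅓)² = (-14/3)² = 196/9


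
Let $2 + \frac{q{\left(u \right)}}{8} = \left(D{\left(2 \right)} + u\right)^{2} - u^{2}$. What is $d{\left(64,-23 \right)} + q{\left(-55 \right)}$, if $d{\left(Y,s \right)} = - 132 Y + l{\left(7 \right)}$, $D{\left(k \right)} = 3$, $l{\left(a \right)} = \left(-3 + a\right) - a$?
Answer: $-11035$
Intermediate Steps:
$l{\left(a \right)} = -3$
$d{\left(Y,s \right)} = -3 - 132 Y$ ($d{\left(Y,s \right)} = - 132 Y - 3 = -3 - 132 Y$)
$q{\left(u \right)} = -16 - 8 u^{2} + 8 \left(3 + u\right)^{2}$ ($q{\left(u \right)} = -16 + 8 \left(\left(3 + u\right)^{2} - u^{2}\right) = -16 - \left(- 8 \left(3 + u\right)^{2} + 8 u^{2}\right) = -16 - 8 u^{2} + 8 \left(3 + u\right)^{2}$)
$d{\left(64,-23 \right)} + q{\left(-55 \right)} = \left(-3 - 8448\right) + \left(56 + 48 \left(-55\right)\right) = \left(-3 - 8448\right) + \left(56 - 2640\right) = -8451 - 2584 = -11035$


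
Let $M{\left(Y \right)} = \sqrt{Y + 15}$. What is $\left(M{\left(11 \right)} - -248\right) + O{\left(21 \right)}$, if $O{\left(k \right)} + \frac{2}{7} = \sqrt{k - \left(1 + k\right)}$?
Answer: $\frac{1734}{7} + i + \sqrt{26} \approx 252.81 + 1.0 i$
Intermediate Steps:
$O{\left(k \right)} = - \frac{2}{7} + i$ ($O{\left(k \right)} = - \frac{2}{7} + \sqrt{k - \left(1 + k\right)} = - \frac{2}{7} + \sqrt{-1} = - \frac{2}{7} + i$)
$M{\left(Y \right)} = \sqrt{15 + Y}$
$\left(M{\left(11 \right)} - -248\right) + O{\left(21 \right)} = \left(\sqrt{15 + 11} - -248\right) - \left(\frac{2}{7} - i\right) = \left(\sqrt{26} + 248\right) - \left(\frac{2}{7} - i\right) = \left(248 + \sqrt{26}\right) - \left(\frac{2}{7} - i\right) = \frac{1734}{7} + i + \sqrt{26}$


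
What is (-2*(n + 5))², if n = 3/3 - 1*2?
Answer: 64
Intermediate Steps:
n = -1 (n = 3*(⅓) - 2 = 1 - 2 = -1)
(-2*(n + 5))² = (-2*(-1 + 5))² = (-2*4)² = (-8)² = 64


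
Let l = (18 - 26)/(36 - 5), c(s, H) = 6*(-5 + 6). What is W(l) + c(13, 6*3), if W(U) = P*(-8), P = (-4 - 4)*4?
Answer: 262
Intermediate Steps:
P = -32 (P = -8*4 = -32)
c(s, H) = 6 (c(s, H) = 6*1 = 6)
l = -8/31 ≈ -0.25806
W(U) = 256 (W(U) = -32*(-8) = 256)
W(l) + c(13, 6*3) = 256 + 6 = 262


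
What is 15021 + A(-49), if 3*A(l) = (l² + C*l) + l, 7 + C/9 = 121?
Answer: -953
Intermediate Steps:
C = 1026 (C = -63 + 9*121 = -63 + 1089 = 1026)
A(l) = l²/3 + 1027*l/3 (A(l) = ((l² + 1026*l) + l)/3 = (l² + 1027*l)/3 = l²/3 + 1027*l/3)
15021 + A(-49) = 15021 + (⅓)*(-49)*(1027 - 49) = 15021 + (⅓)*(-49)*978 = 15021 - 15974 = -953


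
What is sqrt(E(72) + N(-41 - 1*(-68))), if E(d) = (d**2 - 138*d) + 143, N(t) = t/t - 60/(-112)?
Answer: I*sqrt(903063)/14 ≈ 67.878*I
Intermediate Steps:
N(t) = 43/28 (N(t) = 1 - 60*(-1/112) = 1 + 15/28 = 43/28)
E(d) = 143 + d**2 - 138*d
sqrt(E(72) + N(-41 - 1*(-68))) = sqrt((143 + 72**2 - 138*72) + 43/28) = sqrt((143 + 5184 - 9936) + 43/28) = sqrt(-4609 + 43/28) = sqrt(-129009/28) = I*sqrt(903063)/14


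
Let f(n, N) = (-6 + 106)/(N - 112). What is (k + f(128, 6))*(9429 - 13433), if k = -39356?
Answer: 8352015672/53 ≈ 1.5759e+8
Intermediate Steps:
f(n, N) = 100/(-112 + N)
(k + f(128, 6))*(9429 - 13433) = (-39356 + 100/(-112 + 6))*(9429 - 13433) = (-39356 + 100/(-106))*(-4004) = (-39356 + 100*(-1/106))*(-4004) = (-39356 - 50/53)*(-4004) = -2085918/53*(-4004) = 8352015672/53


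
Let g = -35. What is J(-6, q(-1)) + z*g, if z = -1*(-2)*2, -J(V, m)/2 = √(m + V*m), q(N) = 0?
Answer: -140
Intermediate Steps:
J(V, m) = -2*√(m + V*m)
z = 4 (z = 2*2 = 4)
J(-6, q(-1)) + z*g = -2*√(0*(1 - 6)) + 4*(-35) = -2*√(0*(-5)) - 140 = -2*√0 - 140 = -2*0 - 140 = 0 - 140 = -140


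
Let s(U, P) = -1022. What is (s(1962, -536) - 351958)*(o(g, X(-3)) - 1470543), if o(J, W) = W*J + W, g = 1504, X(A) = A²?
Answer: 514291154040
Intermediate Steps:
o(J, W) = W + J*W (o(J, W) = J*W + W = W + J*W)
(s(1962, -536) - 351958)*(o(g, X(-3)) - 1470543) = (-1022 - 351958)*((-3)²*(1 + 1504) - 1470543) = -352980*(9*1505 - 1470543) = -352980*(13545 - 1470543) = -352980*(-1456998) = 514291154040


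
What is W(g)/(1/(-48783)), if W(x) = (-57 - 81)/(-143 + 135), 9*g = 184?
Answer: -3366027/4 ≈ -8.4151e+5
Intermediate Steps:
g = 184/9 (g = (⅑)*184 = 184/9 ≈ 20.444)
W(x) = 69/4 (W(x) = -138/(-8) = -138*(-⅛) = 69/4)
W(g)/(1/(-48783)) = 69/(4*(1/(-48783))) = 69/(4*(-1/48783)) = (69/4)*(-48783) = -3366027/4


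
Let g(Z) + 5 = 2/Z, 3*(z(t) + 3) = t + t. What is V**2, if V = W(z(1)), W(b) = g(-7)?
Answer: 1369/49 ≈ 27.939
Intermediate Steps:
z(t) = -3 + 2*t/3 (z(t) = -3 + (t + t)/3 = -3 + (2*t)/3 = -3 + 2*t/3)
g(Z) = -5 + 2/Z
W(b) = -37/7 (W(b) = -5 + 2/(-7) = -5 + 2*(-1/7) = -5 - 2/7 = -37/7)
V = -37/7 ≈ -5.2857
V**2 = (-37/7)**2 = 1369/49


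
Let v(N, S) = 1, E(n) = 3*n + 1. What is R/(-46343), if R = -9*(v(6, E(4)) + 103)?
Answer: 936/46343 ≈ 0.020197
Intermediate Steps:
E(n) = 1 + 3*n
R = -936 (R = -9*(1 + 103) = -9*104 = -936)
R/(-46343) = -936/(-46343) = -936*(-1/46343) = 936/46343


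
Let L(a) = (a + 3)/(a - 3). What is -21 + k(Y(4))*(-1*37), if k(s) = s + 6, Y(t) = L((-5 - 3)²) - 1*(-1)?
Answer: -19559/61 ≈ -320.64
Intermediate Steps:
L(a) = (3 + a)/(-3 + a)
Y(t) = 128/61 (Y(t) = (3 + (-5 - 3)²)/(-3 + (-5 - 3)²) - 1*(-1) = (3 + (-8)²)/(-3 + (-8)²) + 1 = (3 + 64)/(-3 + 64) + 1 = 67/61 + 1 = 128/61)
k(s) = 6 + s
-21 + k(Y(4))*(-1*37) = -21 + (6 + 128/61)*(-1*37) = -21 + (494/61)*(-37) = -21 - 18278/61 = -19559/61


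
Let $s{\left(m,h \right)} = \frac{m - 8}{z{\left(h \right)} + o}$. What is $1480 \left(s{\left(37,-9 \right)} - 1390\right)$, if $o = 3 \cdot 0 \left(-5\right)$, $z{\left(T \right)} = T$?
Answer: $- \frac{18557720}{9} \approx -2.062 \cdot 10^{6}$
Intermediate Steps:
$o = 0$ ($o = 0 \left(-5\right) = 0$)
$s{\left(m,h \right)} = \frac{-8 + m}{h}$ ($s{\left(m,h \right)} = \frac{m - 8}{h + 0} = \frac{m - 8}{h} = \frac{-8 + m}{h}$)
$1480 \left(s{\left(37,-9 \right)} - 1390\right) = 1480 \left(\frac{-8 + 37}{-9} - 1390\right) = 1480 \left(\left(- \frac{1}{9}\right) 29 - 1390\right) = 1480 \left(- \frac{29}{9} - 1390\right) = 1480 \left(- \frac{12539}{9}\right) = - \frac{18557720}{9}$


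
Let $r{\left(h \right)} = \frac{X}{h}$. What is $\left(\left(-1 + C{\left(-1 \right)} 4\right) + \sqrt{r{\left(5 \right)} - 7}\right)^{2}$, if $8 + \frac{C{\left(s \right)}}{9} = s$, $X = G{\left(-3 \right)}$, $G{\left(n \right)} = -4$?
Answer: $\frac{\left(1625 - i \sqrt{195}\right)^{2}}{25} \approx 1.0562 \cdot 10^{5} - 1815.4 i$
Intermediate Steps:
$X = -4$
$C{\left(s \right)} = -72 + 9 s$
$r{\left(h \right)} = - \frac{4}{h}$
$\left(\left(-1 + C{\left(-1 \right)} 4\right) + \sqrt{r{\left(5 \right)} - 7}\right)^{2} = \left(\left(-1 + \left(-72 + 9 \left(-1\right)\right) 4\right) + \sqrt{- \frac{4}{5} - 7}\right)^{2} = \left(\left(-1 + \left(-72 - 9\right) 4\right) + \sqrt{\left(-4\right) \frac{1}{5} - 7}\right)^{2} = \left(\left(-1 - 324\right) + \sqrt{- \frac{4}{5} - 7}\right)^{2} = \left(\left(-1 - 324\right) + \sqrt{- \frac{39}{5}}\right)^{2} = \left(-325 + \frac{i \sqrt{195}}{5}\right)^{2}$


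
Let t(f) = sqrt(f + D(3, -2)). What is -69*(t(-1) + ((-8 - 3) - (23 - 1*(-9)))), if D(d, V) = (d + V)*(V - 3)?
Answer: 2967 - 69*I*sqrt(6) ≈ 2967.0 - 169.01*I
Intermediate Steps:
D(d, V) = (-3 + V)*(V + d) (D(d, V) = (V + d)*(-3 + V) = (-3 + V)*(V + d))
t(f) = sqrt(-5 + f) (t(f) = sqrt(f + ((-2)**2 - 3*(-2) - 3*3 - 2*3)) = sqrt(f + (4 + 6 - 9 - 6)) = sqrt(f - 5) = sqrt(-5 + f))
-69*(t(-1) + ((-8 - 3) - (23 - 1*(-9)))) = -69*(sqrt(-5 - 1) + ((-8 - 3) - (23 - 1*(-9)))) = -69*(sqrt(-6) + (-11 - (23 + 9))) = -69*(I*sqrt(6) + (-11 - 1*32)) = -69*(I*sqrt(6) + (-11 - 32)) = -69*(I*sqrt(6) - 43) = -69*(-43 + I*sqrt(6)) = 2967 - 69*I*sqrt(6)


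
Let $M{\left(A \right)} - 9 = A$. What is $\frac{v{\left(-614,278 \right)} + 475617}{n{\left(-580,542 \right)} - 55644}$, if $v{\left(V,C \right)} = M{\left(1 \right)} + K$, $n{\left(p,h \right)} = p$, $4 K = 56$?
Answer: $- \frac{475641}{56224} \approx -8.4597$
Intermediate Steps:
$K = 14$ ($K = \frac{1}{4} \cdot 56 = 14$)
$M{\left(A \right)} = 9 + A$
$v{\left(V,C \right)} = 24$ ($v{\left(V,C \right)} = \left(9 + 1\right) + 14 = 10 + 14 = 24$)
$\frac{v{\left(-614,278 \right)} + 475617}{n{\left(-580,542 \right)} - 55644} = \frac{24 + 475617}{-580 - 55644} = \frac{475641}{-56224} = 475641 \left(- \frac{1}{56224}\right) = - \frac{475641}{56224}$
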